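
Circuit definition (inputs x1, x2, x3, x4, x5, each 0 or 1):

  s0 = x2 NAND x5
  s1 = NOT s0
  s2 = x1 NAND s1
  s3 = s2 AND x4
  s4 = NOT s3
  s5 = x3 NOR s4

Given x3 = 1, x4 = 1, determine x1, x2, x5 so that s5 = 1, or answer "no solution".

With x3 = 1, x4 = 1 fixed, none of the 8 settings of x1, x2, x5 give s5 = 1.
For example, with x1=1, x2=1, x5=0:
s0 = x2 NAND x5 = 1 NAND 0 = 1
s1 = NOT s0 = NOT 1 = 0
s2 = x1 NAND s1 = 1 NAND 0 = 1
s3 = s2 AND x4 = 1 AND 1 = 1
s4 = NOT s3 = NOT 1 = 0
s5 = x3 NOR s4 = 1 NOR 0 = 0
giving s5 = 0 ≠ 1.

no solution exists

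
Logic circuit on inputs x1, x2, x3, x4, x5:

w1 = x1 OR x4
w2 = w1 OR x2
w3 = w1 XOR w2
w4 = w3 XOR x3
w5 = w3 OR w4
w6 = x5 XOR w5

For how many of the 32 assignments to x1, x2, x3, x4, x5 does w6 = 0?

w6 = x5 XOR w5 must be 0, so x5 and w5 are equal.
Enumerating the 32 input combinations, 16 give w6 = 0 and 16 give w6 = 1.

16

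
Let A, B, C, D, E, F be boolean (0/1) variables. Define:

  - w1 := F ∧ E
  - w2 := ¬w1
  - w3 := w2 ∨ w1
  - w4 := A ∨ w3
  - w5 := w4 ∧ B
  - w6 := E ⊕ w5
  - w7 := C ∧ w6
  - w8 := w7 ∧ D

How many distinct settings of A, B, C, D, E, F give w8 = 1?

w8 = w7 ∧ D must be 1, so both w7 = 1 and D = 1.
w7 = C ∧ w6 must be 1, so both C = 1 and w6 = 1.
Enumerating the 64 input combinations, 8 give w8 = 1 and 56 give w8 = 0.

8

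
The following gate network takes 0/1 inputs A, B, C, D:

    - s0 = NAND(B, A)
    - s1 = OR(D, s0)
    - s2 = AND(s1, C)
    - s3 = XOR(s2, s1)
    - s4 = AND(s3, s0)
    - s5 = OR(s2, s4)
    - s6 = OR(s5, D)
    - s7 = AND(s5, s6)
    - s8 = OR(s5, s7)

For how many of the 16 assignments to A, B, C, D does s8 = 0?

s8 = OR(s5, s7) must be 0, so both s5 = 0 and s7 = 0.
Satisfying assignments:
  A=1, B=1, C=0, D=0
  A=1, B=1, C=0, D=1
  A=1, B=1, C=1, D=0

3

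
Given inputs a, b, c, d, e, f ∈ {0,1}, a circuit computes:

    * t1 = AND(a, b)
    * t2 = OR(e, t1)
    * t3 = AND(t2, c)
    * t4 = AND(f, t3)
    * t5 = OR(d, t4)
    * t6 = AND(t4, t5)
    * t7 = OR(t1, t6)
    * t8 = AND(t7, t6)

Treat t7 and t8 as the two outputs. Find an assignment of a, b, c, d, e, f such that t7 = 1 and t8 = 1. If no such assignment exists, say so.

Check with a=0, b=1, c=1, d=0, e=1, f=1:
t1 = AND(a, b) = AND(0, 1) = 0
t2 = OR(e, t1) = OR(1, 0) = 1
t3 = AND(t2, c) = AND(1, 1) = 1
t4 = AND(f, t3) = AND(1, 1) = 1
t5 = OR(d, t4) = OR(0, 1) = 1
t6 = AND(t4, t5) = AND(1, 1) = 1
t7 = OR(t1, t6) = OR(0, 1) = 1
t8 = AND(t7, t6) = AND(1, 1) = 1
So t7 = 1 and t8 = 1.

a=0, b=1, c=1, d=0, e=1, f=1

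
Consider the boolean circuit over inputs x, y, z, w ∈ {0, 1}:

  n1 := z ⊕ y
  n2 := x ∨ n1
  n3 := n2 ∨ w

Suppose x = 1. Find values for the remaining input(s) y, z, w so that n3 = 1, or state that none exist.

n3 = n2 ∨ w must be 1, so at least one of n2, w is 1.
Check with x = 1 and y=0, z=0, w=0:
n1 = z ⊕ y = 0 ⊕ 0 = 0
n2 = x ∨ n1 = 1 ∨ 0 = 1
n3 = n2 ∨ w = 1 ∨ 0 = 1
So n3 = 1.

y=0 z=0 w=0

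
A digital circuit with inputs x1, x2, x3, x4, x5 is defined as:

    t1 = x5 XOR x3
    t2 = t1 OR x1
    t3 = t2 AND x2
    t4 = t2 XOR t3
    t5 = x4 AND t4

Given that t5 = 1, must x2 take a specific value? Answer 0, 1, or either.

0

t5 = x4 AND t4 must be 1, so both x4 = 1 and t4 = 1.
t4 = t2 XOR t3 must be 1, so t2 and t3 differ.
Every assignment with t5 = 1 has x2 = 0; there are 6 such assignment(s).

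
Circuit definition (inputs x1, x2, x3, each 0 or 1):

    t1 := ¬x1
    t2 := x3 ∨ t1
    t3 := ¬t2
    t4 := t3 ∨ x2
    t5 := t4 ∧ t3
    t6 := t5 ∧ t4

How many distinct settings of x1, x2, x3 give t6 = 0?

t6 = t5 ∧ t4 must be 0, so at least one of t5, t4 is 0.
Satisfying assignments:
  x1=0, x2=0, x3=0
  x1=0, x2=0, x3=1
  x1=0, x2=1, x3=0
  x1=0, x2=1, x3=1
  x1=1, x2=0, x3=1
  x1=1, x2=1, x3=1

6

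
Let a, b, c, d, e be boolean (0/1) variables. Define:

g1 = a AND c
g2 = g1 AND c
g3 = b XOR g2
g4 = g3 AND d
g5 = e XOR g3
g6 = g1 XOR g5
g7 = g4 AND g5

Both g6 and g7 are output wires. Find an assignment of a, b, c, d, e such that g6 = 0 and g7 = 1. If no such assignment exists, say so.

a=1 b=0 c=1 d=1 e=0

Check with a=1 b=0 c=1 d=1 e=0:
g1 = a AND c = 1 AND 1 = 1
g2 = g1 AND c = 1 AND 1 = 1
g3 = b XOR g2 = 0 XOR 1 = 1
g4 = g3 AND d = 1 AND 1 = 1
g5 = e XOR g3 = 0 XOR 1 = 1
g6 = g1 XOR g5 = 1 XOR 1 = 0
g7 = g4 AND g5 = 1 AND 1 = 1
So g6 = 0 and g7 = 1.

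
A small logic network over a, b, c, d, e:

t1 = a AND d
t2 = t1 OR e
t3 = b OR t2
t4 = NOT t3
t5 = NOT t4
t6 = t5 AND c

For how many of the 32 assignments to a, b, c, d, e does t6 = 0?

19

t6 = t5 AND c must be 0, so at least one of t5, c is 0.
Enumerating the 32 input combinations, 19 give t6 = 0 and 13 give t6 = 1.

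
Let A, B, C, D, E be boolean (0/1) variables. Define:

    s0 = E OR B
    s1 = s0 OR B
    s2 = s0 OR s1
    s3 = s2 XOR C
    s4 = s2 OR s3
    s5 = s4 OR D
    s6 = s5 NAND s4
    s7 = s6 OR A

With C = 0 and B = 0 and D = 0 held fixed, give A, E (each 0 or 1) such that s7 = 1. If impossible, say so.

A=1, E=0

Check with C = 0 and B = 0 and D = 0 and A=1, E=0:
s0 = E OR B = 0 OR 0 = 0
s1 = s0 OR B = 0 OR 0 = 0
s2 = s0 OR s1 = 0 OR 0 = 0
s3 = s2 XOR C = 0 XOR 0 = 0
s4 = s2 OR s3 = 0 OR 0 = 0
s5 = s4 OR D = 0 OR 0 = 0
s6 = s5 NAND s4 = 0 NAND 0 = 1
s7 = s6 OR A = 1 OR 1 = 1
So s7 = 1.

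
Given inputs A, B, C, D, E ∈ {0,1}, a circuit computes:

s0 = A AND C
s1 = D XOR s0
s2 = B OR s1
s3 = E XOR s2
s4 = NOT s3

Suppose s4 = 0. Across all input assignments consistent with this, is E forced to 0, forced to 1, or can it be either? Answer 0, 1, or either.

Both values of E occur among assignments with s4 = 0:
  E=0: A=0, B=0, C=0, D=1, E=0
  E=1: A=0, B=0, C=0, D=0, E=1

either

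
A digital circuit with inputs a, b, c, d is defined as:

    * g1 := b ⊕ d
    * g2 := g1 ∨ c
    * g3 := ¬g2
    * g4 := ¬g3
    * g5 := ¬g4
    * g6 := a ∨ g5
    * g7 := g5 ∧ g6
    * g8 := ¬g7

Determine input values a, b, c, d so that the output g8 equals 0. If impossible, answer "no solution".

a=1 b=0 c=0 d=0

Check with a=1 b=0 c=0 d=0:
g1 = b ⊕ d = 0 ⊕ 0 = 0
g2 = g1 ∨ c = 0 ∨ 0 = 0
g3 = ¬g2 = ¬0 = 1
g4 = ¬g3 = ¬1 = 0
g5 = ¬g4 = ¬0 = 1
g6 = a ∨ g5 = 1 ∨ 1 = 1
g7 = g5 ∧ g6 = 1 ∧ 1 = 1
g8 = ¬g7 = ¬1 = 0
So g8 = 0 as required.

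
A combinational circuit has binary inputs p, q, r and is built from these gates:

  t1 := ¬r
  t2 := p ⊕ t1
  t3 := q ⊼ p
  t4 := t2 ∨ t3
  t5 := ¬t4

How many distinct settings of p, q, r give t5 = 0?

t5 = ¬t4 must be 0, so t4 = 1.
t4 = t2 ∨ t3 must be 1, so at least one of t2, t3 is 1.
Enumerating the 8 input combinations, 7 give t5 = 0 and 1 give t5 = 1.

7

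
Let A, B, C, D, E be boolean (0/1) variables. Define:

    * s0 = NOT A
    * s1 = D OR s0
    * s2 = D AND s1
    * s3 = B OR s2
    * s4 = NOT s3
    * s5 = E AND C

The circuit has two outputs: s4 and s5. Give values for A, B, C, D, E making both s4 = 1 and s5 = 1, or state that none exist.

Check with A=0 B=0 C=1 D=0 E=1:
s0 = NOT A = NOT 0 = 1
s1 = D OR s0 = 0 OR 1 = 1
s2 = D AND s1 = 0 AND 1 = 0
s3 = B OR s2 = 0 OR 0 = 0
s4 = NOT s3 = NOT 0 = 1
s5 = E AND C = 1 AND 1 = 1
So s4 = 1 and s5 = 1.

A=0 B=0 C=1 D=0 E=1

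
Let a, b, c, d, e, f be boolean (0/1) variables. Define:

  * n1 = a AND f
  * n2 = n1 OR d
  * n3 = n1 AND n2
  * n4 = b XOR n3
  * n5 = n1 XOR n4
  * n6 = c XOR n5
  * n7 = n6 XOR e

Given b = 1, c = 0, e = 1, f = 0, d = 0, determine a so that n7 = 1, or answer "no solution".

With b = 1, c = 0, e = 1, f = 0, d = 0 fixed, none of the 2 settings of a give n7 = 1.
For example, with a=0:
n1 = a AND f = 0 AND 0 = 0
n2 = n1 OR d = 0 OR 0 = 0
n3 = n1 AND n2 = 0 AND 0 = 0
n4 = b XOR n3 = 1 XOR 0 = 1
n5 = n1 XOR n4 = 0 XOR 1 = 1
n6 = c XOR n5 = 0 XOR 1 = 1
n7 = n6 XOR e = 1 XOR 1 = 0
giving n7 = 0 ≠ 1.

no solution exists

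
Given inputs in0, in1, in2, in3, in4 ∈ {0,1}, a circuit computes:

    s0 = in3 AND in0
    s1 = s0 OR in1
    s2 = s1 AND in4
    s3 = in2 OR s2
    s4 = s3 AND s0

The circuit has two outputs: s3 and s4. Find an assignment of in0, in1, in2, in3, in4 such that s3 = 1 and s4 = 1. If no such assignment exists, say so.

Check with in0=1 in1=0 in2=1 in3=1 in4=1:
s0 = in3 AND in0 = 1 AND 1 = 1
s1 = s0 OR in1 = 1 OR 0 = 1
s2 = s1 AND in4 = 1 AND 1 = 1
s3 = in2 OR s2 = 1 OR 1 = 1
s4 = s3 AND s0 = 1 AND 1 = 1
So s3 = 1 and s4 = 1.

in0=1 in1=0 in2=1 in3=1 in4=1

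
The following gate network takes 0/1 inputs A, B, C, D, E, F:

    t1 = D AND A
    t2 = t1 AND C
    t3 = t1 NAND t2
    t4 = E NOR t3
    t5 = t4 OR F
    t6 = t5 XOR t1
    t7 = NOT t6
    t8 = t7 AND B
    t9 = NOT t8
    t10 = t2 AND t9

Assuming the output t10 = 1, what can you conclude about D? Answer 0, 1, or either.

t10 = t2 AND t9 must be 1, so both t2 = 1 and t9 = 1.
t2 = t1 AND C must be 1, so both t1 = 1 and C = 1.
t9 = NOT t8 must be 1, so t8 = 0.
Every assignment with t10 = 1 has D = 1; there are 5 such assignment(s).

1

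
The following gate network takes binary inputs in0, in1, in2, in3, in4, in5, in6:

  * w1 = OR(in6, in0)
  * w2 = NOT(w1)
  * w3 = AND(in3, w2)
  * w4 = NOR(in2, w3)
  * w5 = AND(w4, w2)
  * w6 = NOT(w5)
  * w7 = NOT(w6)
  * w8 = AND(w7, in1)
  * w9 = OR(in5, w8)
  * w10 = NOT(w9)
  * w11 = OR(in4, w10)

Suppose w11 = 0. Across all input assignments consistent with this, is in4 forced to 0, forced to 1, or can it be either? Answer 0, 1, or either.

0

w11 = OR(in4, w10) must be 0, so both in4 = 0 and w10 = 0.
w10 = NOT(w9) must be 0, so w9 = 1.
Every assignment with w11 = 0 has in4 = 0; there are 33 such assignment(s).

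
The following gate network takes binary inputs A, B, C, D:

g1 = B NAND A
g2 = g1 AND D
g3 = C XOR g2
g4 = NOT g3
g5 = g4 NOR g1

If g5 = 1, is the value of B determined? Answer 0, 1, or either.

g5 = g4 NOR g1 must be 1, so both g4 = 0 and g1 = 0.
Every assignment with g5 = 1 has B = 1; there are 2 such assignment(s).
  A=1, B=1, C=1, D=0
  A=1, B=1, C=1, D=1

1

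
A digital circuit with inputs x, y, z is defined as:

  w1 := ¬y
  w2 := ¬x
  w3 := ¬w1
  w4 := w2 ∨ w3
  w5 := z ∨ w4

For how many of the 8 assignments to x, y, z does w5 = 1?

7

w5 = z ∨ w4 must be 1, so at least one of z, w4 is 1.
Enumerating the 8 input combinations, 7 give w5 = 1 and 1 give w5 = 0.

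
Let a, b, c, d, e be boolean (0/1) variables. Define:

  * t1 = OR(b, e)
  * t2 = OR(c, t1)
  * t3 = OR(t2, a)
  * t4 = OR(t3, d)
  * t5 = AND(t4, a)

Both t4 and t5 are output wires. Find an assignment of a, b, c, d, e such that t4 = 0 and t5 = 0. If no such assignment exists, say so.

Check with a=0, b=0, c=0, d=0, e=0:
t1 = OR(b, e) = OR(0, 0) = 0
t2 = OR(c, t1) = OR(0, 0) = 0
t3 = OR(t2, a) = OR(0, 0) = 0
t4 = OR(t3, d) = OR(0, 0) = 0
t5 = AND(t4, a) = AND(0, 0) = 0
So t4 = 0 and t5 = 0.

a=0, b=0, c=0, d=0, e=0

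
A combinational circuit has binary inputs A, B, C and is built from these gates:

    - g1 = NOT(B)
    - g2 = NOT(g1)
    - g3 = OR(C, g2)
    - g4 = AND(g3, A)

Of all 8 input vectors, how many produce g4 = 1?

g4 = AND(g3, A) must be 1, so both g3 = 1 and A = 1.
Satisfying assignments:
  A=1, B=0, C=1
  A=1, B=1, C=0
  A=1, B=1, C=1

3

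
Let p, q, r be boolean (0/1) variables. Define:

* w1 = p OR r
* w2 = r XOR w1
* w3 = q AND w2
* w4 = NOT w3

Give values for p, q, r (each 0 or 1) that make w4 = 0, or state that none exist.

w4 = NOT w3 must be 0, so w3 = 1.
w3 = q AND w2 must be 1, so both q = 1 and w2 = 1.
Check with p=1, q=1, r=0:
w1 = p OR r = 1 OR 0 = 1
w2 = r XOR w1 = 0 XOR 1 = 1
w3 = q AND w2 = 1 AND 1 = 1
w4 = NOT w3 = NOT 1 = 0
So w4 = 0 as required.

p=1, q=1, r=0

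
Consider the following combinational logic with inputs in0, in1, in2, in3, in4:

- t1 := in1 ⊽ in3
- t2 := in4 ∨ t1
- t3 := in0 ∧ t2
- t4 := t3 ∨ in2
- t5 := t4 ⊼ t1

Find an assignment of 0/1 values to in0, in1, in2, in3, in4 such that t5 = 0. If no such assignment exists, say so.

in0=1, in1=0, in2=1, in3=0, in4=0

Check with in0=1, in1=0, in2=1, in3=0, in4=0:
t1 = in1 ⊽ in3 = 0 ⊽ 0 = 1
t2 = in4 ∨ t1 = 0 ∨ 1 = 1
t3 = in0 ∧ t2 = 1 ∧ 1 = 1
t4 = t3 ∨ in2 = 1 ∨ 1 = 1
t5 = t4 ⊼ t1 = 1 ⊼ 1 = 0
So t5 = 0 as required.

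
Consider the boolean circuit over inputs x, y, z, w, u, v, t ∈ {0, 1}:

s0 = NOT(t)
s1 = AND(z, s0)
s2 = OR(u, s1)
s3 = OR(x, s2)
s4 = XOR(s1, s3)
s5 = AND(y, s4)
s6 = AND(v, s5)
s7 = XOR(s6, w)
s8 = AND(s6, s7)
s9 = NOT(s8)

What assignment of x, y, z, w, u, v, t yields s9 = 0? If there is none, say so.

x=1, y=1, z=0, w=0, u=0, v=1, t=0

s9 = NOT(s8) must be 0, so s8 = 1.
s8 = AND(s6, s7) must be 1, so both s6 = 1 and s7 = 1.
s6 = AND(v, s5) must be 1, so both v = 1 and s5 = 1.
Check with x=1, y=1, z=0, w=0, u=0, v=1, t=0:
s0 = NOT(t) = NOT 0 = 1
s1 = AND(z, s0) = AND(0, 1) = 0
s2 = OR(u, s1) = OR(0, 0) = 0
s3 = OR(x, s2) = OR(1, 0) = 1
s4 = XOR(s1, s3) = XOR(0, 1) = 1
s5 = AND(y, s4) = AND(1, 1) = 1
s6 = AND(v, s5) = AND(1, 1) = 1
s7 = XOR(s6, w) = XOR(1, 0) = 1
s8 = AND(s6, s7) = AND(1, 1) = 1
s9 = NOT(s8) = NOT 1 = 0
So s9 = 0 as required.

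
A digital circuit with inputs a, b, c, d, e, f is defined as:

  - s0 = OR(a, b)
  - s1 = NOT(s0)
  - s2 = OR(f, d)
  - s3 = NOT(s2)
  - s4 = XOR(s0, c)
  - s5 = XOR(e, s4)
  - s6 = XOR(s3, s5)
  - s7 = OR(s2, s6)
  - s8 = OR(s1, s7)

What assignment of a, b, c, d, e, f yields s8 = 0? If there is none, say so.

a=1 b=0 c=0 d=0 e=0 f=0

s8 = OR(s1, s7) must be 0, so both s1 = 0 and s7 = 0.
s1 = NOT(s0) must be 0, so s0 = 1.
Check with a=1 b=0 c=0 d=0 e=0 f=0:
s0 = OR(a, b) = OR(1, 0) = 1
s1 = NOT(s0) = NOT 1 = 0
s2 = OR(f, d) = OR(0, 0) = 0
s3 = NOT(s2) = NOT 0 = 1
s4 = XOR(s0, c) = XOR(1, 0) = 1
s5 = XOR(e, s4) = XOR(0, 1) = 1
s6 = XOR(s3, s5) = XOR(1, 1) = 0
s7 = OR(s2, s6) = OR(0, 0) = 0
s8 = OR(s1, s7) = OR(0, 0) = 0
So s8 = 0 as required.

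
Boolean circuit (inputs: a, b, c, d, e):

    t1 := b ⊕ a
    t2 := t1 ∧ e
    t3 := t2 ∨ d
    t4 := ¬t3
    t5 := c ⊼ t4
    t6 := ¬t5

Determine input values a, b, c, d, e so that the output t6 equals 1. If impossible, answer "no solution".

Check with a=0, b=0, c=1, d=0, e=1:
t1 = b ⊕ a = 0 ⊕ 0 = 0
t2 = t1 ∧ e = 0 ∧ 1 = 0
t3 = t2 ∨ d = 0 ∨ 0 = 0
t4 = ¬t3 = ¬0 = 1
t5 = c ⊼ t4 = 1 ⊼ 1 = 0
t6 = ¬t5 = ¬0 = 1
So t6 = 1 as required.

a=0, b=0, c=1, d=0, e=1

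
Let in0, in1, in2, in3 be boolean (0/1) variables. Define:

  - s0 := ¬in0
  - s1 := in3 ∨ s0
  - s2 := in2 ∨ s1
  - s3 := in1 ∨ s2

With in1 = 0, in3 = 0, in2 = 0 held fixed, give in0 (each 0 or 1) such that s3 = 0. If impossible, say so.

in0=1

s3 = in1 ∨ s2 must be 0, so both in1 = 0 and s2 = 0.
s2 = in2 ∨ s1 must be 0, so both in2 = 0 and s1 = 0.
Check with in1 = 0, in3 = 0, in2 = 0 and in0=1:
s0 = ¬in0 = ¬1 = 0
s1 = in3 ∨ s0 = 0 ∨ 0 = 0
s2 = in2 ∨ s1 = 0 ∨ 0 = 0
s3 = in1 ∨ s2 = 0 ∨ 0 = 0
So s3 = 0.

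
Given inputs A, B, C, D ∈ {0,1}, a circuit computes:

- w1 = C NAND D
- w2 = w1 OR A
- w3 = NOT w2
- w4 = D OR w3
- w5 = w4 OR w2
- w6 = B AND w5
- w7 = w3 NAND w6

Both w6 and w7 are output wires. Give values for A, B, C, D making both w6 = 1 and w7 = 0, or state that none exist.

Check with A=0, B=1, C=1, D=1:
w1 = C NAND D = 1 NAND 1 = 0
w2 = w1 OR A = 0 OR 0 = 0
w3 = NOT w2 = NOT 0 = 1
w4 = D OR w3 = 1 OR 1 = 1
w5 = w4 OR w2 = 1 OR 0 = 1
w6 = B AND w5 = 1 AND 1 = 1
w7 = w3 NAND w6 = 1 NAND 1 = 0
So w6 = 1 and w7 = 0.

A=0, B=1, C=1, D=1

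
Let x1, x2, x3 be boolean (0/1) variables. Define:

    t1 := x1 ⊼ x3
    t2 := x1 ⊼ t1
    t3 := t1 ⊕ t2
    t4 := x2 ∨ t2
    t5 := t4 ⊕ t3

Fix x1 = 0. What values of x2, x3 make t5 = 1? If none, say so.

x2=0, x3=1

t5 = t4 ⊕ t3 must be 1, so t4 and t3 differ.
Check with x1 = 0 and x2=0, x3=1:
t1 = x1 ⊼ x3 = 0 ⊼ 1 = 1
t2 = x1 ⊼ t1 = 0 ⊼ 1 = 1
t3 = t1 ⊕ t2 = 1 ⊕ 1 = 0
t4 = x2 ∨ t2 = 0 ∨ 1 = 1
t5 = t4 ⊕ t3 = 1 ⊕ 0 = 1
So t5 = 1.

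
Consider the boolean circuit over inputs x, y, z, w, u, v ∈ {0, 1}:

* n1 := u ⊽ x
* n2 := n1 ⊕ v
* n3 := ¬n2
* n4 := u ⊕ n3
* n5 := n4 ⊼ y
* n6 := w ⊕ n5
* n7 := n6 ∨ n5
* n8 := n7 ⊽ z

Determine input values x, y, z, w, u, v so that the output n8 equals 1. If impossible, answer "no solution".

n8 = n7 ⊽ z must be 1, so both n7 = 0 and z = 0.
n7 = n6 ∨ n5 must be 0, so both n6 = 0 and n5 = 0.
Check with x=1 y=1 z=0 w=0 u=1 v=1:
n1 = u ⊽ x = 1 ⊽ 1 = 0
n2 = n1 ⊕ v = 0 ⊕ 1 = 1
n3 = ¬n2 = ¬1 = 0
n4 = u ⊕ n3 = 1 ⊕ 0 = 1
n5 = n4 ⊼ y = 1 ⊼ 1 = 0
n6 = w ⊕ n5 = 0 ⊕ 0 = 0
n7 = n6 ∨ n5 = 0 ∨ 0 = 0
n8 = n7 ⊽ z = 0 ⊽ 0 = 1
So n8 = 1 as required.

x=1 y=1 z=0 w=0 u=1 v=1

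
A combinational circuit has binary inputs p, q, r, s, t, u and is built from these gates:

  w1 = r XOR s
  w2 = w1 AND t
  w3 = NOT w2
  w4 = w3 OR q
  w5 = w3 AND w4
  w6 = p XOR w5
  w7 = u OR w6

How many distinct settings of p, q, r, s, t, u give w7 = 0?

16

w7 = u OR w6 must be 0, so both u = 0 and w6 = 0.
w6 = p XOR w5 must be 0, so p and w5 are equal.
Enumerating the 64 input combinations, 16 give w7 = 0 and 48 give w7 = 1.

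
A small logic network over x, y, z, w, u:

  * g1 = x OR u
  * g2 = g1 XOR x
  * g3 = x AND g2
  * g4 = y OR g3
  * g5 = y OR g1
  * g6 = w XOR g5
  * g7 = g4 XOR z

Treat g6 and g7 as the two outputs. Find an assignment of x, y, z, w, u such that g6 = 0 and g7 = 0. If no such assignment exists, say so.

x=0 y=1 z=1 w=1 u=0

Check with x=0 y=1 z=1 w=1 u=0:
g1 = x OR u = 0 OR 0 = 0
g2 = g1 XOR x = 0 XOR 0 = 0
g3 = x AND g2 = 0 AND 0 = 0
g4 = y OR g3 = 1 OR 0 = 1
g5 = y OR g1 = 1 OR 0 = 1
g6 = w XOR g5 = 1 XOR 1 = 0
g7 = g4 XOR z = 1 XOR 1 = 0
So g6 = 0 and g7 = 0.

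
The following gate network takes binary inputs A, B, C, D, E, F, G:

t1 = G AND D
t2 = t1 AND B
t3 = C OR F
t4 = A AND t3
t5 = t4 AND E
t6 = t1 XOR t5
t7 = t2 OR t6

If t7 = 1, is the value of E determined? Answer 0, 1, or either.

either

Both values of E occur among assignments with t7 = 1:
  E=0: A=0, B=0, C=0, D=1, E=0, F=0, G=1
  E=1: A=0, B=0, C=0, D=1, E=1, F=0, G=1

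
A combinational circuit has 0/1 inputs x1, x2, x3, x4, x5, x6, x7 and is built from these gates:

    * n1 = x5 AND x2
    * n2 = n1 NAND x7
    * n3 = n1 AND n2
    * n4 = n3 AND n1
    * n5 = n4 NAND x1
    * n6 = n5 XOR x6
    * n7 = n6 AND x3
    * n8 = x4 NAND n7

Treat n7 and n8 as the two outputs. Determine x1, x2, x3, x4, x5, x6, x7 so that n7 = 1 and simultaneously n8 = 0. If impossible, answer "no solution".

x1=0 x2=1 x3=1 x4=1 x5=1 x6=0 x7=0

Check with x1=0 x2=1 x3=1 x4=1 x5=1 x6=0 x7=0:
n1 = x5 AND x2 = 1 AND 1 = 1
n2 = n1 NAND x7 = 1 NAND 0 = 1
n3 = n1 AND n2 = 1 AND 1 = 1
n4 = n3 AND n1 = 1 AND 1 = 1
n5 = n4 NAND x1 = 1 NAND 0 = 1
n6 = n5 XOR x6 = 1 XOR 0 = 1
n7 = n6 AND x3 = 1 AND 1 = 1
n8 = x4 NAND n7 = 1 NAND 1 = 0
So n7 = 1 and n8 = 0.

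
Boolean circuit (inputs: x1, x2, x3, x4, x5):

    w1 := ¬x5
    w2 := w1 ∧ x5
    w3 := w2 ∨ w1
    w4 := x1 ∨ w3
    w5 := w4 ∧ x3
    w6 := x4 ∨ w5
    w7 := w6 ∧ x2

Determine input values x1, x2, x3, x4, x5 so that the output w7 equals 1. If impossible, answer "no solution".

x1=1 x2=1 x3=1 x4=0 x5=1

w7 = w6 ∧ x2 must be 1, so both w6 = 1 and x2 = 1.
w6 = x4 ∨ w5 must be 1, so at least one of x4, w5 is 1.
Check with x1=1 x2=1 x3=1 x4=0 x5=1:
w1 = ¬x5 = ¬1 = 0
w2 = w1 ∧ x5 = 0 ∧ 1 = 0
w3 = w2 ∨ w1 = 0 ∨ 0 = 0
w4 = x1 ∨ w3 = 1 ∨ 0 = 1
w5 = w4 ∧ x3 = 1 ∧ 1 = 1
w6 = x4 ∨ w5 = 0 ∨ 1 = 1
w7 = w6 ∧ x2 = 1 ∧ 1 = 1
So w7 = 1 as required.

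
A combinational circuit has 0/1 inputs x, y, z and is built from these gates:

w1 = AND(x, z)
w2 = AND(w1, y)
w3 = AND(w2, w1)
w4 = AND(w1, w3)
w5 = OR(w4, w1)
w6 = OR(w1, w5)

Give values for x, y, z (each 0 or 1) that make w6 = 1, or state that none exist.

w6 = OR(w1, w5) must be 1, so at least one of w1, w5 is 1.
Check with x=1 y=0 z=1:
w1 = AND(x, z) = AND(1, 1) = 1
w2 = AND(w1, y) = AND(1, 0) = 0
w3 = AND(w2, w1) = AND(0, 1) = 0
w4 = AND(w1, w3) = AND(1, 0) = 0
w5 = OR(w4, w1) = OR(0, 1) = 1
w6 = OR(w1, w5) = OR(1, 1) = 1
So w6 = 1 as required.

x=1 y=0 z=1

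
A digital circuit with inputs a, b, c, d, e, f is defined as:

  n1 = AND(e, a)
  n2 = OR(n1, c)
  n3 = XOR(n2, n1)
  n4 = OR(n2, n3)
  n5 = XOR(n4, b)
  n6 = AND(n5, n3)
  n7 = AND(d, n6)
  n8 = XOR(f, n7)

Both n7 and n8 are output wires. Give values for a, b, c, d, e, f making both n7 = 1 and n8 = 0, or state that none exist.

a=0 b=0 c=1 d=1 e=1 f=1

Check with a=0 b=0 c=1 d=1 e=1 f=1:
n1 = AND(e, a) = AND(1, 0) = 0
n2 = OR(n1, c) = OR(0, 1) = 1
n3 = XOR(n2, n1) = XOR(1, 0) = 1
n4 = OR(n2, n3) = OR(1, 1) = 1
n5 = XOR(n4, b) = XOR(1, 0) = 1
n6 = AND(n5, n3) = AND(1, 1) = 1
n7 = AND(d, n6) = AND(1, 1) = 1
n8 = XOR(f, n7) = XOR(1, 1) = 0
So n7 = 1 and n8 = 0.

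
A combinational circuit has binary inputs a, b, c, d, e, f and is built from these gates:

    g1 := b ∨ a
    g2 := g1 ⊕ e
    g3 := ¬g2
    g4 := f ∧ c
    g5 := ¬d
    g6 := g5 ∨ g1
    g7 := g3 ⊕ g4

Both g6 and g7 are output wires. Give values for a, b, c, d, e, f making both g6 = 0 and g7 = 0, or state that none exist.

Check with a=0, b=0, c=1, d=1, e=0, f=1:
g1 = b ∨ a = 0 ∨ 0 = 0
g2 = g1 ⊕ e = 0 ⊕ 0 = 0
g3 = ¬g2 = ¬0 = 1
g4 = f ∧ c = 1 ∧ 1 = 1
g5 = ¬d = ¬1 = 0
g6 = g5 ∨ g1 = 0 ∨ 0 = 0
g7 = g3 ⊕ g4 = 1 ⊕ 1 = 0
So g6 = 0 and g7 = 0.

a=0, b=0, c=1, d=1, e=0, f=1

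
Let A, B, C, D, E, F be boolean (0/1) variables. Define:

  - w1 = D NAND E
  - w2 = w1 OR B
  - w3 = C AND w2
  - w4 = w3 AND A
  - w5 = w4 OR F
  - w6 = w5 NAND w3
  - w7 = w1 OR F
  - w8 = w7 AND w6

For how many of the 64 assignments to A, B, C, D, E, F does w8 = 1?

36

w8 = w7 AND w6 must be 1, so both w7 = 1 and w6 = 1.
Enumerating the 64 input combinations, 36 give w8 = 1 and 28 give w8 = 0.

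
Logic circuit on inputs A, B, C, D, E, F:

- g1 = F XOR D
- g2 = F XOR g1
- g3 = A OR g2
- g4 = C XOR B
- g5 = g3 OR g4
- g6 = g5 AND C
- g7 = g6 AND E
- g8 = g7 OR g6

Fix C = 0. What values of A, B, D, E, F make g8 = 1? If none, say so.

no solution exists

With C = 0 fixed, none of the 32 settings of A, B, D, E, F give g8 = 1.
For example, with A=1, B=1, D=1, E=0, F=1:
g1 = F XOR D = 1 XOR 1 = 0
g2 = F XOR g1 = 1 XOR 0 = 1
g3 = A OR g2 = 1 OR 1 = 1
g4 = C XOR B = 0 XOR 1 = 1
g5 = g3 OR g4 = 1 OR 1 = 1
g6 = g5 AND C = 1 AND 0 = 0
g7 = g6 AND E = 0 AND 0 = 0
g8 = g7 OR g6 = 0 OR 0 = 0
giving g8 = 0 ≠ 1.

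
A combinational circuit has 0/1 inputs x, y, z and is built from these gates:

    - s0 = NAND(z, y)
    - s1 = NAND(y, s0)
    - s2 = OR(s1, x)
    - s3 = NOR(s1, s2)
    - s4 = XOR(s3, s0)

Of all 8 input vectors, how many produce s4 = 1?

s4 = XOR(s3, s0) must be 1, so s3 and s0 differ.
Satisfying assignments:
  x=0, y=0, z=0
  x=0, y=0, z=1
  x=1, y=0, z=0
  x=1, y=0, z=1
  x=1, y=1, z=0

5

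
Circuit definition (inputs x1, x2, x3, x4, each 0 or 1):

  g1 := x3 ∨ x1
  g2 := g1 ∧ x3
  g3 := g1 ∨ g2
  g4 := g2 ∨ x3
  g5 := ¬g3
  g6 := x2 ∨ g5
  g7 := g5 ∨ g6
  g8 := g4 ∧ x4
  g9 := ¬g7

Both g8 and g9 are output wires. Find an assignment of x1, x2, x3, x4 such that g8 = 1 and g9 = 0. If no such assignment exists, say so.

Check with x1=1 x2=1 x3=1 x4=1:
g1 = x3 ∨ x1 = 1 ∨ 1 = 1
g2 = g1 ∧ x3 = 1 ∧ 1 = 1
g3 = g1 ∨ g2 = 1 ∨ 1 = 1
g4 = g2 ∨ x3 = 1 ∨ 1 = 1
g5 = ¬g3 = ¬1 = 0
g6 = x2 ∨ g5 = 1 ∨ 0 = 1
g7 = g5 ∨ g6 = 0 ∨ 1 = 1
g8 = g4 ∧ x4 = 1 ∧ 1 = 1
g9 = ¬g7 = ¬1 = 0
So g8 = 1 and g9 = 0.

x1=1 x2=1 x3=1 x4=1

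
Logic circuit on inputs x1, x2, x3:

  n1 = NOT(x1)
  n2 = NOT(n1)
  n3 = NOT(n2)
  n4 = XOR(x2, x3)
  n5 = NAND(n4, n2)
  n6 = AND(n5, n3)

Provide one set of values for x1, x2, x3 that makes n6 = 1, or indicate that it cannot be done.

x1=0, x2=1, x3=1

n6 = AND(n5, n3) must be 1, so both n5 = 1 and n3 = 1.
Check with x1=0, x2=1, x3=1:
n1 = NOT(x1) = NOT 0 = 1
n2 = NOT(n1) = NOT 1 = 0
n3 = NOT(n2) = NOT 0 = 1
n4 = XOR(x2, x3) = XOR(1, 1) = 0
n5 = NAND(n4, n2) = NAND(0, 0) = 1
n6 = AND(n5, n3) = AND(1, 1) = 1
So n6 = 1 as required.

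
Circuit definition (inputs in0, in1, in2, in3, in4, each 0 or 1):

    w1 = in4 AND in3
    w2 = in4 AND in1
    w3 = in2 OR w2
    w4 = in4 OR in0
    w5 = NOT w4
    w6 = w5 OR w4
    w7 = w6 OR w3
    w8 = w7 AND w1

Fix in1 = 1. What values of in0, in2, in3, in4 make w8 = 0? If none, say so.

in0=1, in2=0, in3=0, in4=1

Check with in1 = 1 and in0=1, in2=0, in3=0, in4=1:
w1 = in4 AND in3 = 1 AND 0 = 0
w2 = in4 AND in1 = 1 AND 1 = 1
w3 = in2 OR w2 = 0 OR 1 = 1
w4 = in4 OR in0 = 1 OR 1 = 1
w5 = NOT w4 = NOT 1 = 0
w6 = w5 OR w4 = 0 OR 1 = 1
w7 = w6 OR w3 = 1 OR 1 = 1
w8 = w7 AND w1 = 1 AND 0 = 0
So w8 = 0.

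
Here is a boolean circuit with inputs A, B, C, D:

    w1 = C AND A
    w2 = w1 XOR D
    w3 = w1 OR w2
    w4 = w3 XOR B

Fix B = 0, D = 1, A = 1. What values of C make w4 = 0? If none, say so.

With B = 0, D = 1, A = 1 fixed, none of the 2 settings of C give w4 = 0.
For example, with C=0:
w1 = C AND A = 0 AND 1 = 0
w2 = w1 XOR D = 0 XOR 1 = 1
w3 = w1 OR w2 = 0 OR 1 = 1
w4 = w3 XOR B = 1 XOR 0 = 1
giving w4 = 1 ≠ 0.

no solution exists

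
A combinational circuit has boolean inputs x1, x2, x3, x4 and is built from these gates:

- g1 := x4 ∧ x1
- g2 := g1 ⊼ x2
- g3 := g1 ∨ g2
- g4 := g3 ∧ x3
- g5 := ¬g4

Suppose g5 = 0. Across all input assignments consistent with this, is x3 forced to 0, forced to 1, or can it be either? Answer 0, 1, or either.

1

g5 = ¬g4 must be 0, so g4 = 1.
g4 = g3 ∧ x3 must be 1, so both g3 = 1 and x3 = 1.
g3 = g1 ∨ g2 must be 1, so at least one of g1, g2 is 1.
Every assignment with g5 = 0 has x3 = 1; there are 8 such assignment(s).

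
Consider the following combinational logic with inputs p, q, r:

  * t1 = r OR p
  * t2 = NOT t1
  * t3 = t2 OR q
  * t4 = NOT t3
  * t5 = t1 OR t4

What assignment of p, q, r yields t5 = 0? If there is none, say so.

Check with p=0, q=1, r=0:
t1 = r OR p = 0 OR 0 = 0
t2 = NOT t1 = NOT 0 = 1
t3 = t2 OR q = 1 OR 1 = 1
t4 = NOT t3 = NOT 1 = 0
t5 = t1 OR t4 = 0 OR 0 = 0
So t5 = 0 as required.

p=0, q=1, r=0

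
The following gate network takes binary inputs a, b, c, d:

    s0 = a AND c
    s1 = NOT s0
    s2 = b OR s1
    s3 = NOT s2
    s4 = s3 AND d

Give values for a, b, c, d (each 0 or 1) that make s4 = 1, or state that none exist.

a=1 b=0 c=1 d=1

s4 = s3 AND d must be 1, so both s3 = 1 and d = 1.
s3 = NOT s2 must be 1, so s2 = 0.
Check with a=1 b=0 c=1 d=1:
s0 = a AND c = 1 AND 1 = 1
s1 = NOT s0 = NOT 1 = 0
s2 = b OR s1 = 0 OR 0 = 0
s3 = NOT s2 = NOT 0 = 1
s4 = s3 AND d = 1 AND 1 = 1
So s4 = 1 as required.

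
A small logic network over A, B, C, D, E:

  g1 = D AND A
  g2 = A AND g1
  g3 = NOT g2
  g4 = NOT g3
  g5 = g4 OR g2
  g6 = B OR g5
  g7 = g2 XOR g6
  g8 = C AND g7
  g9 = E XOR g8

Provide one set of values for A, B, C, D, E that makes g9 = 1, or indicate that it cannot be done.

A=0 B=0 C=1 D=0 E=1

g9 = E XOR g8 must be 1, so E and g8 differ.
Check with A=0 B=0 C=1 D=0 E=1:
g1 = D AND A = 0 AND 0 = 0
g2 = A AND g1 = 0 AND 0 = 0
g3 = NOT g2 = NOT 0 = 1
g4 = NOT g3 = NOT 1 = 0
g5 = g4 OR g2 = 0 OR 0 = 0
g6 = B OR g5 = 0 OR 0 = 0
g7 = g2 XOR g6 = 0 XOR 0 = 0
g8 = C AND g7 = 1 AND 0 = 0
g9 = E XOR g8 = 1 XOR 0 = 1
So g9 = 1 as required.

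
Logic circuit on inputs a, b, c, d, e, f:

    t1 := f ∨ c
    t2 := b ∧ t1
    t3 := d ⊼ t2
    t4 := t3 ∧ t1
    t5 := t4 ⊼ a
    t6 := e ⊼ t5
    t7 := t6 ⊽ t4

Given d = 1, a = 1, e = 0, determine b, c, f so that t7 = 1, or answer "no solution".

With d = 1, a = 1, e = 0 fixed, none of the 8 settings of b, c, f give t7 = 1.
For example, with b=0, c=0, f=0:
t1 = f ∨ c = 0 ∨ 0 = 0
t2 = b ∧ t1 = 0 ∧ 0 = 0
t3 = d ⊼ t2 = 1 ⊼ 0 = 1
t4 = t3 ∧ t1 = 1 ∧ 0 = 0
t5 = t4 ⊼ a = 0 ⊼ 1 = 1
t6 = e ⊼ t5 = 0 ⊼ 1 = 1
t7 = t6 ⊽ t4 = 1 ⊽ 0 = 0
giving t7 = 0 ≠ 1.

no solution exists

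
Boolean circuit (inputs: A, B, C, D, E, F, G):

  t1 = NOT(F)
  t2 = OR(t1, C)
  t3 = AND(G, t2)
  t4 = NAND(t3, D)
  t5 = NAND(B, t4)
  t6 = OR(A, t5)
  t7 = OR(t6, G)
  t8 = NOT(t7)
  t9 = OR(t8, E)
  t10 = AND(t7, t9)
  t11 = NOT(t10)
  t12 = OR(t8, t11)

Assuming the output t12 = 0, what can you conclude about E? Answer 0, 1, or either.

1

t12 = OR(t8, t11) must be 0, so both t8 = 0 and t11 = 0.
t8 = NOT(t7) must be 0, so t7 = 1.
Every assignment with t12 = 0 has E = 1; there are 56 such assignment(s).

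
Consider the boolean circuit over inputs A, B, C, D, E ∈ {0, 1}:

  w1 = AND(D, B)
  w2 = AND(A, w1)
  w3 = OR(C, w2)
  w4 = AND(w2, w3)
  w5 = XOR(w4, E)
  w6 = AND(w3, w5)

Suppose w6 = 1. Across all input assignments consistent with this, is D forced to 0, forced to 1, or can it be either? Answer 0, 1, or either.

Both values of D occur among assignments with w6 = 1:
  D=0: A=0, B=0, C=1, D=0, E=1
  D=1: A=0, B=0, C=1, D=1, E=1

either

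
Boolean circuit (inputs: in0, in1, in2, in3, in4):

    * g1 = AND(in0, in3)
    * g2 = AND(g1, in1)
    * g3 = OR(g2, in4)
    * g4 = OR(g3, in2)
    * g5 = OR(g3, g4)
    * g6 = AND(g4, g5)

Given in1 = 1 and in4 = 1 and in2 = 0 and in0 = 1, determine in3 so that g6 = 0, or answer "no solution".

With in1 = 1 and in4 = 1 and in2 = 0 and in0 = 1 fixed, none of the 2 settings of in3 give g6 = 0.
For example, with in3=1:
g1 = AND(in0, in3) = AND(1, 1) = 1
g2 = AND(g1, in1) = AND(1, 1) = 1
g3 = OR(g2, in4) = OR(1, 1) = 1
g4 = OR(g3, in2) = OR(1, 0) = 1
g5 = OR(g3, g4) = OR(1, 1) = 1
g6 = AND(g4, g5) = AND(1, 1) = 1
giving g6 = 1 ≠ 0.

no solution exists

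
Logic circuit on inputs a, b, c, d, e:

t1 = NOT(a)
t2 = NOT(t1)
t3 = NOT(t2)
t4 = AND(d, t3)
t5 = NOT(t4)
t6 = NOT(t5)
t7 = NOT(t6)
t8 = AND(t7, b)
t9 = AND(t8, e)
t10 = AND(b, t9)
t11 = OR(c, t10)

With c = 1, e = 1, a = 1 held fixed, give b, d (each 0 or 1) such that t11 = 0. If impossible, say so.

no solution exists

With c = 1, e = 1, a = 1 fixed, none of the 4 settings of b, d give t11 = 0.
For example, with b=1, d=1:
t1 = NOT(a) = NOT 1 = 0
t2 = NOT(t1) = NOT 0 = 1
t3 = NOT(t2) = NOT 1 = 0
t4 = AND(d, t3) = AND(1, 0) = 0
t5 = NOT(t4) = NOT 0 = 1
t6 = NOT(t5) = NOT 1 = 0
t7 = NOT(t6) = NOT 0 = 1
t8 = AND(t7, b) = AND(1, 1) = 1
t9 = AND(t8, e) = AND(1, 1) = 1
t10 = AND(b, t9) = AND(1, 1) = 1
t11 = OR(c, t10) = OR(1, 1) = 1
giving t11 = 1 ≠ 0.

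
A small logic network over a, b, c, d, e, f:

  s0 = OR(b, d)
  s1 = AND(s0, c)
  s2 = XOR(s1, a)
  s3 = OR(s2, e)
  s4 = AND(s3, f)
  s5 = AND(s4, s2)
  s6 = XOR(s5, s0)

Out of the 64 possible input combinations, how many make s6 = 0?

s6 = XOR(s5, s0) must be 0, so s5 and s0 are equal.
Enumerating the 64 input combinations, 24 give s6 = 0 and 40 give s6 = 1.

24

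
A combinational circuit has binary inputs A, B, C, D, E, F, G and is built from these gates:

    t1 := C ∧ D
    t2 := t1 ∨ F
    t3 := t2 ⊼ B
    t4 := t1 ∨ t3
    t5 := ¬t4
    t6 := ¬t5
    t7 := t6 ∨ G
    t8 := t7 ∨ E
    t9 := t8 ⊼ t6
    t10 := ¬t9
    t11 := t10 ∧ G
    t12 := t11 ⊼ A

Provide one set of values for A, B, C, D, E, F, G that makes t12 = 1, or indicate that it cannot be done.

Check with A=1, B=1, C=0, D=0, E=0, F=0, G=0:
t1 = C ∧ D = 0 ∧ 0 = 0
t2 = t1 ∨ F = 0 ∨ 0 = 0
t3 = t2 ⊼ B = 0 ⊼ 1 = 1
t4 = t1 ∨ t3 = 0 ∨ 1 = 1
t5 = ¬t4 = ¬1 = 0
t6 = ¬t5 = ¬0 = 1
t7 = t6 ∨ G = 1 ∨ 0 = 1
t8 = t7 ∨ E = 1 ∨ 0 = 1
t9 = t8 ⊼ t6 = 1 ⊼ 1 = 0
t10 = ¬t9 = ¬0 = 1
t11 = t10 ∧ G = 1 ∧ 0 = 0
t12 = t11 ⊼ A = 0 ⊼ 1 = 1
So t12 = 1 as required.

A=1, B=1, C=0, D=0, E=0, F=0, G=0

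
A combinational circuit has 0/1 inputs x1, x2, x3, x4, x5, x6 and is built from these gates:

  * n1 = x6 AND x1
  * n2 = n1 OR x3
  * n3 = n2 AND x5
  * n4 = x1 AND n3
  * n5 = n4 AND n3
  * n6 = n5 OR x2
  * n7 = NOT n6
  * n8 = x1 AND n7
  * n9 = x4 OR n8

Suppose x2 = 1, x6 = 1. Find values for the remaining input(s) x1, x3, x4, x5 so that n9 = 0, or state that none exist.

x1=1, x3=1, x4=0, x5=1

Check with x2 = 1, x6 = 1 and x1=1, x3=1, x4=0, x5=1:
n1 = x6 AND x1 = 1 AND 1 = 1
n2 = n1 OR x3 = 1 OR 1 = 1
n3 = n2 AND x5 = 1 AND 1 = 1
n4 = x1 AND n3 = 1 AND 1 = 1
n5 = n4 AND n3 = 1 AND 1 = 1
n6 = n5 OR x2 = 1 OR 1 = 1
n7 = NOT n6 = NOT 1 = 0
n8 = x1 AND n7 = 1 AND 0 = 0
n9 = x4 OR n8 = 0 OR 0 = 0
So n9 = 0.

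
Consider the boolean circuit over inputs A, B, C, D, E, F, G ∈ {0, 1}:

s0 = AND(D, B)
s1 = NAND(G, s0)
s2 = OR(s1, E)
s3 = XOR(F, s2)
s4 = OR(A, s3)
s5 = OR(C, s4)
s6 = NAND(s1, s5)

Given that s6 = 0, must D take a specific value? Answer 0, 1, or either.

Both values of D occur among assignments with s6 = 0:
  D=0: A=0, B=0, C=0, D=0, E=0, F=0, G=0
  D=1: A=0, B=0, C=0, D=1, E=0, F=0, G=0

either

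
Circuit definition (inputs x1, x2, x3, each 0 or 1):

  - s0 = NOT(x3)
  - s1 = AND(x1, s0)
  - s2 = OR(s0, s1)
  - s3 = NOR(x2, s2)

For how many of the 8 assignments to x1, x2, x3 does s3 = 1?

s3 = NOR(x2, s2) must be 1, so both x2 = 0 and s2 = 0.
Satisfying assignments:
  x1=0, x2=0, x3=1
  x1=1, x2=0, x3=1

2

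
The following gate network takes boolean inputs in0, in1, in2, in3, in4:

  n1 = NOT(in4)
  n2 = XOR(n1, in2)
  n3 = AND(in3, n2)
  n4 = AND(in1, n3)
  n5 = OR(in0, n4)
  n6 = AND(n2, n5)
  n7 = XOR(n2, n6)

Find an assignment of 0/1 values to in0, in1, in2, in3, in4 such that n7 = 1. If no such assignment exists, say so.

n7 = XOR(n2, n6) must be 1, so n2 and n6 differ.
Check with in0=0, in1=0, in2=0, in3=1, in4=0:
n1 = NOT(in4) = NOT 0 = 1
n2 = XOR(n1, in2) = XOR(1, 0) = 1
n3 = AND(in3, n2) = AND(1, 1) = 1
n4 = AND(in1, n3) = AND(0, 1) = 0
n5 = OR(in0, n4) = OR(0, 0) = 0
n6 = AND(n2, n5) = AND(1, 0) = 0
n7 = XOR(n2, n6) = XOR(1, 0) = 1
So n7 = 1 as required.

in0=0, in1=0, in2=0, in3=1, in4=0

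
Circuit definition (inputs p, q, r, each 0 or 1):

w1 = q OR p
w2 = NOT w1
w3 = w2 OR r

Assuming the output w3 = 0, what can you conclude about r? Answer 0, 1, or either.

w3 = w2 OR r must be 0, so both w2 = 0 and r = 0.
Every assignment with w3 = 0 has r = 0; there are 3 such assignment(s).
  p=0, q=1, r=0
  p=1, q=0, r=0
  p=1, q=1, r=0

0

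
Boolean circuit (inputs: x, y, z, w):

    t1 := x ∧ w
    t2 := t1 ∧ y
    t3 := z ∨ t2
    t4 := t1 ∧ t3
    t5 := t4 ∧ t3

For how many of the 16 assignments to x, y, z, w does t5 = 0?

13

t5 = t4 ∧ t3 must be 0, so at least one of t4, t3 is 0.
Enumerating the 16 input combinations, 13 give t5 = 0 and 3 give t5 = 1.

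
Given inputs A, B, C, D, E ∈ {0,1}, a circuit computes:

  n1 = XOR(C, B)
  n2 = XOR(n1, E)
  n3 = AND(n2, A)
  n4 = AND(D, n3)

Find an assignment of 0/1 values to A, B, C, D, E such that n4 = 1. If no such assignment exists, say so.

Check with A=1 B=0 C=0 D=1 E=1:
n1 = XOR(C, B) = XOR(0, 0) = 0
n2 = XOR(n1, E) = XOR(0, 1) = 1
n3 = AND(n2, A) = AND(1, 1) = 1
n4 = AND(D, n3) = AND(1, 1) = 1
So n4 = 1 as required.

A=1 B=0 C=0 D=1 E=1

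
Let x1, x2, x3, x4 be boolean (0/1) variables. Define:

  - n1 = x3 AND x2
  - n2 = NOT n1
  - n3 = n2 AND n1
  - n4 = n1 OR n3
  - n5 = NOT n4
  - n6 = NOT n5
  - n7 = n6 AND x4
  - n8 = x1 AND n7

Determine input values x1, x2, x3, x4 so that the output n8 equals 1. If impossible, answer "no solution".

Check with x1=1 x2=1 x3=1 x4=1:
n1 = x3 AND x2 = 1 AND 1 = 1
n2 = NOT n1 = NOT 1 = 0
n3 = n2 AND n1 = 0 AND 1 = 0
n4 = n1 OR n3 = 1 OR 0 = 1
n5 = NOT n4 = NOT 1 = 0
n6 = NOT n5 = NOT 0 = 1
n7 = n6 AND x4 = 1 AND 1 = 1
n8 = x1 AND n7 = 1 AND 1 = 1
So n8 = 1 as required.

x1=1 x2=1 x3=1 x4=1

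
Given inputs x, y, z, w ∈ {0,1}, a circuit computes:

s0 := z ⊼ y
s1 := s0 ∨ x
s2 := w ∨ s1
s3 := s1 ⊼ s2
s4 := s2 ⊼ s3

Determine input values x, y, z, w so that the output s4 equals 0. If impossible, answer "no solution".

x=0, y=1, z=1, w=1

s4 = s2 ⊼ s3 must be 0, so both s2 = 1 and s3 = 1.
Check with x=0, y=1, z=1, w=1:
s0 = z ⊼ y = 1 ⊼ 1 = 0
s1 = s0 ∨ x = 0 ∨ 0 = 0
s2 = w ∨ s1 = 1 ∨ 0 = 1
s3 = s1 ⊼ s2 = 0 ⊼ 1 = 1
s4 = s2 ⊼ s3 = 1 ⊼ 1 = 0
So s4 = 0 as required.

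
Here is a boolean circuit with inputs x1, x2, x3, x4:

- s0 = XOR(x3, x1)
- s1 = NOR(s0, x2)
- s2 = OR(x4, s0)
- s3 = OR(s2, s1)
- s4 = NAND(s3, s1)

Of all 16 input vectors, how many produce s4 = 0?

s4 = NAND(s3, s1) must be 0, so both s3 = 1 and s1 = 1.
s3 = OR(s2, s1) must be 1, so at least one of s2, s1 is 1.
Enumerating the 16 input combinations, 4 give s4 = 0 and 12 give s4 = 1.

4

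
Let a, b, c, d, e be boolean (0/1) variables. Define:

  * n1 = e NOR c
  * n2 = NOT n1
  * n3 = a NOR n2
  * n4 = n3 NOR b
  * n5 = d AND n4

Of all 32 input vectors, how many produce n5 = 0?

25

n5 = d AND n4 must be 0, so at least one of d, n4 is 0.
Enumerating the 32 input combinations, 25 give n5 = 0 and 7 give n5 = 1.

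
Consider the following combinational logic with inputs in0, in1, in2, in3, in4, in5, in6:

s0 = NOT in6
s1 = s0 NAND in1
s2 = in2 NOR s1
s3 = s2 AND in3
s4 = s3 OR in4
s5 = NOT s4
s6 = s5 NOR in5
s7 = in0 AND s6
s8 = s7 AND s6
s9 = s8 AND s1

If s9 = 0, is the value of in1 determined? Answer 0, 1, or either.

Both values of in1 occur among assignments with s9 = 0:
  in1=0: in0=0, in1=0, in2=0, in3=0, in4=0, in5=0, in6=0
  in1=1: in0=0, in1=1, in2=0, in3=0, in4=0, in5=0, in6=0

either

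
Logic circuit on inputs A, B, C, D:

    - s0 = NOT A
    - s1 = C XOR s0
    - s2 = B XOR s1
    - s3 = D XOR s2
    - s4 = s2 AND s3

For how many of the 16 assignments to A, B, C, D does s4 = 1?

s4 = s2 AND s3 must be 1, so both s2 = 1 and s3 = 1.
s2 = B XOR s1 must be 1, so B and s1 differ.
Satisfying assignments:
  A=0, B=0, C=0, D=0
  A=0, B=1, C=1, D=0
  A=1, B=0, C=1, D=0
  A=1, B=1, C=0, D=0

4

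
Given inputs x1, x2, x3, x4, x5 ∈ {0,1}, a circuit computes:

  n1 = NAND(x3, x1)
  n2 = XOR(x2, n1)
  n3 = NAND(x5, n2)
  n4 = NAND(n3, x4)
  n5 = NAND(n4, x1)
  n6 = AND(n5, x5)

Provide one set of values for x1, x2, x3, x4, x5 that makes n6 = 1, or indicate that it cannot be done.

x1=1, x2=0, x3=1, x4=1, x5=1

n6 = AND(n5, x5) must be 1, so both n5 = 1 and x5 = 1.
Check with x1=1, x2=0, x3=1, x4=1, x5=1:
n1 = NAND(x3, x1) = NAND(1, 1) = 0
n2 = XOR(x2, n1) = XOR(0, 0) = 0
n3 = NAND(x5, n2) = NAND(1, 0) = 1
n4 = NAND(n3, x4) = NAND(1, 1) = 0
n5 = NAND(n4, x1) = NAND(0, 1) = 1
n6 = AND(n5, x5) = AND(1, 1) = 1
So n6 = 1 as required.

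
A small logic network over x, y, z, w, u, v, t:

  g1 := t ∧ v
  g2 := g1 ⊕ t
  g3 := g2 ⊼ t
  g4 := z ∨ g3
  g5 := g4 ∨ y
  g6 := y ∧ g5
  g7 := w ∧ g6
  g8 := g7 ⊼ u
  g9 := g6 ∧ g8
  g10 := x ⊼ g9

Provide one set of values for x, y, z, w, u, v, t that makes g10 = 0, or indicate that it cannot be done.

x=1 y=1 z=1 w=0 u=0 v=0 t=1

g10 = x ⊼ g9 must be 0, so both x = 1 and g9 = 1.
g9 = g6 ∧ g8 must be 1, so both g6 = 1 and g8 = 1.
Check with x=1 y=1 z=1 w=0 u=0 v=0 t=1:
g1 = t ∧ v = 1 ∧ 0 = 0
g2 = g1 ⊕ t = 0 ⊕ 1 = 1
g3 = g2 ⊼ t = 1 ⊼ 1 = 0
g4 = z ∨ g3 = 1 ∨ 0 = 1
g5 = g4 ∨ y = 1 ∨ 1 = 1
g6 = y ∧ g5 = 1 ∧ 1 = 1
g7 = w ∧ g6 = 0 ∧ 1 = 0
g8 = g7 ⊼ u = 0 ⊼ 0 = 1
g9 = g6 ∧ g8 = 1 ∧ 1 = 1
g10 = x ⊼ g9 = 1 ⊼ 1 = 0
So g10 = 0 as required.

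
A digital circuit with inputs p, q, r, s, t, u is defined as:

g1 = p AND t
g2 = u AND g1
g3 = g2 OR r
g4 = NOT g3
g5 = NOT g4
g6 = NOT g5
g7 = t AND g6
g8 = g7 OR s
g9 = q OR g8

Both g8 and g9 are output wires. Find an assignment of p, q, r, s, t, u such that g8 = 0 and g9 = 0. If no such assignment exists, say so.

Check with p=1, q=0, r=0, s=0, t=0, u=0:
g1 = p AND t = 1 AND 0 = 0
g2 = u AND g1 = 0 AND 0 = 0
g3 = g2 OR r = 0 OR 0 = 0
g4 = NOT g3 = NOT 0 = 1
g5 = NOT g4 = NOT 1 = 0
g6 = NOT g5 = NOT 0 = 1
g7 = t AND g6 = 0 AND 1 = 0
g8 = g7 OR s = 0 OR 0 = 0
g9 = q OR g8 = 0 OR 0 = 0
So g8 = 0 and g9 = 0.

p=1, q=0, r=0, s=0, t=0, u=0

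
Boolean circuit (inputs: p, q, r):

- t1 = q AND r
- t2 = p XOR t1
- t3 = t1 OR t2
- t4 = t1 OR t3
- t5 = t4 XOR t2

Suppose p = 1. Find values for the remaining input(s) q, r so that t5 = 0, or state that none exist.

q=1, r=0

Check with p = 1 and q=1, r=0:
t1 = q AND r = 1 AND 0 = 0
t2 = p XOR t1 = 1 XOR 0 = 1
t3 = t1 OR t2 = 0 OR 1 = 1
t4 = t1 OR t3 = 0 OR 1 = 1
t5 = t4 XOR t2 = 1 XOR 1 = 0
So t5 = 0.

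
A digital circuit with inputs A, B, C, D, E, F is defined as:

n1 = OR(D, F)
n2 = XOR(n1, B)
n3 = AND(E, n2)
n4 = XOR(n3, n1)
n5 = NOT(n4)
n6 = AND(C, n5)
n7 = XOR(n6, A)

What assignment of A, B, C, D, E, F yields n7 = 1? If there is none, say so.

A=1, B=1, C=1, D=1, E=0, F=0

Check with A=1, B=1, C=1, D=1, E=0, F=0:
n1 = OR(D, F) = OR(1, 0) = 1
n2 = XOR(n1, B) = XOR(1, 1) = 0
n3 = AND(E, n2) = AND(0, 0) = 0
n4 = XOR(n3, n1) = XOR(0, 1) = 1
n5 = NOT(n4) = NOT 1 = 0
n6 = AND(C, n5) = AND(1, 0) = 0
n7 = XOR(n6, A) = XOR(0, 1) = 1
So n7 = 1 as required.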